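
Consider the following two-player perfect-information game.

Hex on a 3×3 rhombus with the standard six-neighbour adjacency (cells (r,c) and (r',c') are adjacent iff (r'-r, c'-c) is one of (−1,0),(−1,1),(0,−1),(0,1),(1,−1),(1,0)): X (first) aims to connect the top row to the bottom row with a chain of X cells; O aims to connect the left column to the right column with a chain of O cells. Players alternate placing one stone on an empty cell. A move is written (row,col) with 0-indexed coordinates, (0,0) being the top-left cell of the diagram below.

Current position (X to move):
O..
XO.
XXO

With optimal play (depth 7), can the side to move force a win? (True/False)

ply 1, X at O../XO./XXO | (0,1)=+1→OX./XO./XXO*; (0,2)=+1→O.X/XO./XXO; (1,2)=+1→O../XOX/XXO
ply 2: OX./XO./XXO is terminal -1 (O); from O../XO./XXO depth 7

X winning at [O../XO./XXO]: True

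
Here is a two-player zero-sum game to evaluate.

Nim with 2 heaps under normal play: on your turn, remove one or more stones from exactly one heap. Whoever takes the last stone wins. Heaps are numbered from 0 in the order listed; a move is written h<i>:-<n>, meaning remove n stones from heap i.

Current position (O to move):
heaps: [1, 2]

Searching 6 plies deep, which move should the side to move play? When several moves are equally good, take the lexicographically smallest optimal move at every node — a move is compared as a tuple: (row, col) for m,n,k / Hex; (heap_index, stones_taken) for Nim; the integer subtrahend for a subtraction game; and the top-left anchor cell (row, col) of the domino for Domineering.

O's best at [(1,2)]: h1:-1

ply 1, O at (1,2) | h0:-1=-1→(0,2); h1:-1=+1→(1,1)*; h1:-2=-1→(1,0)
ply 2, X at (1,1) | h0:-1=-1→(0,1)*; h1:-1=-1→(1,0)
ply 3, O at (0,1) | h1:-1=+1→(0,0)*
ply 4: (0,0) is terminal -1 (X); from (1,2) depth 6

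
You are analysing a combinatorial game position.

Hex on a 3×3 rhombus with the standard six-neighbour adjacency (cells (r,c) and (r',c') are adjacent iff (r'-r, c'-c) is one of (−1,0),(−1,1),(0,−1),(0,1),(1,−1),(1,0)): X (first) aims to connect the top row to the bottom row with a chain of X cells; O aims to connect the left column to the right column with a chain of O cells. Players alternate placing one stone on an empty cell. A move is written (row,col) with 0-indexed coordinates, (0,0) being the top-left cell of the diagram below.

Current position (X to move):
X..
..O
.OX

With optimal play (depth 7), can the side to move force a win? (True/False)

[X../..O/.OX] X move#1: (0,1):-1/XX./..O/.OX, (0,2):-1/X.X/..O/.OX, (1,0):-1/X../X.O/.OX, (1,1):-1/X../.XO/.OX, (2,0):+1/X../..O/XOX*
[X../..O/XOX] O move#2: (0,1):-1/XO./..O/XOX*, (0,2):-1/X.O/..O/XOX, (1,0):-1/X../O.O/XOX, (1,1):-1/X../.OO/XOX
[XO./..O/XOX] X move#3: (0,2):+1/XOX/..O/XOX*, (1,0):+1/XO./X.O/XOX, (1,1):+1/XO./.XO/XOX
[XOX/..O/XOX] O move#4: (1,0):-1/XOX/O.O/XOX*, (1,1):-1/XOX/.OO/XOX
[XOX/O.O/XOX] X move#5: (1,1):+1/XOX/OXO/XOX*
[XOX/OXO/XOX] end (terminal -1, O#6); searched X../..O/.OX to 7

X winning at [X../..O/.OX]: True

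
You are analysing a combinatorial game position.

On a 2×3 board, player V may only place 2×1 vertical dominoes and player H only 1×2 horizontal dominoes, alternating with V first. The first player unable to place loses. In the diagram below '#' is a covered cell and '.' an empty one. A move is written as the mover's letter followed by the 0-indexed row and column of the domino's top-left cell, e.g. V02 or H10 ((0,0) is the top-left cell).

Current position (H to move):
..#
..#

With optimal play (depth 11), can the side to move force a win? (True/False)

H winning at [..#/..#]: True

p1 H@[..#/..#]: H00[###/..#]+1* H10[..#/###]+1
p2 V@[###/..#] terminal -1; root [..#/..#] d11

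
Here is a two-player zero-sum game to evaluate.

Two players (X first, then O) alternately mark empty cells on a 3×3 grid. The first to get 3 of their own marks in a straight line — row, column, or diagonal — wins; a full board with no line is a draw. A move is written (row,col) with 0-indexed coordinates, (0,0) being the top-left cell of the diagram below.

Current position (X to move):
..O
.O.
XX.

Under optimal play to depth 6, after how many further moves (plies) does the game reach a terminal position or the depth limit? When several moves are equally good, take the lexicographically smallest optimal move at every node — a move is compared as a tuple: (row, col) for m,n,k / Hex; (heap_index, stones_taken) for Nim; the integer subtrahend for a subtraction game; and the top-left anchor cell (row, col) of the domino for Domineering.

PV length from [..O/.O./XX.]: 3 plies

p1 X@[..O/.O./XX.]: (0,0)[X.O/.O./XX.]+1* (0,1)[.XO/.O./XX.]-1 (1,0)[..O/XO./XX.]+1 (1,2)[..O/.OX/XX.]+0 (2,2)[..O/.O./XXX]+1
p2 O@[X.O/.O./XX.]: (0,1)[XOO/.O./XX.]-1* (1,0)[X.O/OO./XX.]-1 (1,2)[X.O/.OO/XX.]-1 (2,2)[X.O/.O./XXO]-1
p3 X@[XOO/.O./XX.]: (1,0)[XOO/XO./XX.]+1* (1,2)[XOO/.OX/XX.]+1 (2,2)[XOO/.O./XXX]+1
p4 O@[XOO/XO./XX.] terminal -1; root [..O/.O./XX.] d6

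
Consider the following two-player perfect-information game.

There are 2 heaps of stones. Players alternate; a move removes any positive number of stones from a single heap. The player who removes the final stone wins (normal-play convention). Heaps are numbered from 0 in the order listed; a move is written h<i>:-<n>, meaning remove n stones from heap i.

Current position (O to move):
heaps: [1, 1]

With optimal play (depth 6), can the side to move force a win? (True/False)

p1 O@[(1,1)]: h0:-1[(0,1)]-1* h1:-1[(1,0)]-1
p2 X@[(0,1)]: h1:-1[(0,0)]+1*
p3 O@[(0,0)] terminal -1; root [(1,1)] d6

O winning at [(1,1)]: False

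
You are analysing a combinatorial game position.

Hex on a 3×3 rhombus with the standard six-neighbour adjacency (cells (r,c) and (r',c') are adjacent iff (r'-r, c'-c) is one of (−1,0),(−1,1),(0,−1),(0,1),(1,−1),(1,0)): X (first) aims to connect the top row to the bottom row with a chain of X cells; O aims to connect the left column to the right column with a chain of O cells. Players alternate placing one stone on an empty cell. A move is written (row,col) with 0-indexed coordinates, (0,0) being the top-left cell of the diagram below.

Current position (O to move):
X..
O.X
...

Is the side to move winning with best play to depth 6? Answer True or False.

O winning at [X../O.X/...]: True

[X../O.X/...] O move#1: (0,1):-1/XO./O.X/..., (0,2):+1/X.O/O.X/...*, (1,1):-1/X../OOX/..., (2,0):-1/X../O.X/O.., (2,1):-1/X../O.X/.O., (2,2):-1/X../O.X/..O
[X.O/O.X/...] X move#2: (0,1):-1/XXO/O.X/...*, (1,1):-1/X.O/OXX/..., (2,0):-1/X.O/O.X/X.., (2,1):-1/X.O/O.X/.X., (2,2):-1/X.O/O.X/..X
[XXO/O.X/...] O move#3: (1,1):+1/XXO/OOX/...*, (2,0):-1/XXO/O.X/O.., (2,1):-1/XXO/O.X/.O., (2,2):-1/XXO/O.X/..O
[XXO/OOX/...] end (terminal -1, X#4); searched X../O.X/... to 6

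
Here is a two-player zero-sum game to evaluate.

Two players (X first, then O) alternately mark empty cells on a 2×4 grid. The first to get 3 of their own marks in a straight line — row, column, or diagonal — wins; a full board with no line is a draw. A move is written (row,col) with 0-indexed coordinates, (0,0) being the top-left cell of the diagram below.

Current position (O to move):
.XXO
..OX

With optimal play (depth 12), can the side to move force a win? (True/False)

p1 O@[.XXO/..OX]: (0,0)[OXXO/..OX]+0* (1,0)[.XXO/O.OX]-1 (1,1)[.XXO/.OOX]-1
p2 X@[OXXO/..OX]: (1,0)[OXXO/X.OX]+0* (1,1)[OXXO/.XOX]+0
p3 O@[OXXO/X.OX]: (1,1)[OXXO/XOOX]+0*
p4 X@[OXXO/XOOX] terminal +0; root [.XXO/..OX] d12

O winning at [.XXO/..OX]: False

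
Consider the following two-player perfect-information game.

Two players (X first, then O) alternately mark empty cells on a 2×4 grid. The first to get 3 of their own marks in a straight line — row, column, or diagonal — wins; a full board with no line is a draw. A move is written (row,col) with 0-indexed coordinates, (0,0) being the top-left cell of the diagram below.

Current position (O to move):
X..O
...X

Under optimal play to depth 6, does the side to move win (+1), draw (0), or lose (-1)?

p1 O@[X..O/...X]: (0,1)[XO.O/...X]+0* (0,2)[X.OO/...X]+0 (1,0)[X..O/O..X]+0 (1,1)[X..O/.O.X]+0 (1,2)[X..O/..OX]+0
p2 X@[XO.O/...X]: (0,2)[XOXO/...X]+0* (1,0)[XO.O/X..X]-1 (1,1)[XO.O/.X.X]-1 (1,2)[XO.O/..XX]-1
p3 O@[XOXO/...X]: (1,0)[XOXO/O..X]+0* (1,1)[XOXO/.O.X]+0 (1,2)[XOXO/..OX]+0
p4 X@[XOXO/O..X]: (1,1)[XOXO/OX.X]+0* (1,2)[XOXO/O.XX]+0
p5 O@[XOXO/OX.X]: (1,2)[XOXO/OXOX]+0*
p6 X@[XOXO/OXOX] terminal +0; root [X..O/...X] d6

value(X..O/...X, O) = 0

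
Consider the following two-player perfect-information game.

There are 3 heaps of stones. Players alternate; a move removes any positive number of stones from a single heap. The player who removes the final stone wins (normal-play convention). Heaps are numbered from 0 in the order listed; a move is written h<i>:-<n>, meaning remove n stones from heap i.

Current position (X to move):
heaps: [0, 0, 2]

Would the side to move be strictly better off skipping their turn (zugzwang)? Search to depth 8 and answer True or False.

zugzwang((0,0,2), X) = False

p1 X@[(0,0,2)]: h2:-1[(0,0,1)]-1 h2:-2[(0,0,0)]+1*
p2 O@[(0,0,0)] terminal -1; root [(0,0,2)] d8
suppose X passes — search the same position with O to move:
pass> p1 O@[(0,0,2)]: h2:-1[(0,0,1)]-1 h2:-2[(0,0,0)]+1*
pass> p2 X@[(0,0,0)] terminal -1; root [(0,0,2)] d8
for X: play +1, pass -1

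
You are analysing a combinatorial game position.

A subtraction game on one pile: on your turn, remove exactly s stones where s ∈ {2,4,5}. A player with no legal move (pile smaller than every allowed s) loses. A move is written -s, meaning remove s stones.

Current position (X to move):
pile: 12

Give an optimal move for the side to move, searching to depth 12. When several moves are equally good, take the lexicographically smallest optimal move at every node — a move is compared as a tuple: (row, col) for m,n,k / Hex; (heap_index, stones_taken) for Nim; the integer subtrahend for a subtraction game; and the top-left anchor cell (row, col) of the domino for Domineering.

X's best at [12]: -4

[12] X move#1: -2:-1/10, -4:+1/8*, -5:+1/7
[8] O move#2: -2:-1/6*, -4:-1/4, -5:-1/3
[6] X move#3: -2:-1/4, -4:-1/2, -5:+1/1*
[1] end (terminal -1, O#4); searched 12 to 12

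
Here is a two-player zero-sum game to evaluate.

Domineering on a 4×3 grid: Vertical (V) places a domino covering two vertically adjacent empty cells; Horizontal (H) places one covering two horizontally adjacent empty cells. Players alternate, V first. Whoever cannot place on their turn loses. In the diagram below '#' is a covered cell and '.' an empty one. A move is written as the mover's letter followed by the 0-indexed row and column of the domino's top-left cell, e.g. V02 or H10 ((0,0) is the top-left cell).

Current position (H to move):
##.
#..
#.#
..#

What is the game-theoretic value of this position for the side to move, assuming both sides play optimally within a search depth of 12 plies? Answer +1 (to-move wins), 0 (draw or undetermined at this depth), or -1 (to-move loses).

[##./#../#.#/..#] H move#1: H11:-1/##./###/#.#/..#*, H30:-1/##./#../#.#/###
[##./###/#.#/..#] V move#2: V21:+1/##./###/###/.##*
[##./###/###/.##] end (terminal -1, H#3); searched ##./#../#.#/..# to 12

value(##./#../#.#/..#, H) = -1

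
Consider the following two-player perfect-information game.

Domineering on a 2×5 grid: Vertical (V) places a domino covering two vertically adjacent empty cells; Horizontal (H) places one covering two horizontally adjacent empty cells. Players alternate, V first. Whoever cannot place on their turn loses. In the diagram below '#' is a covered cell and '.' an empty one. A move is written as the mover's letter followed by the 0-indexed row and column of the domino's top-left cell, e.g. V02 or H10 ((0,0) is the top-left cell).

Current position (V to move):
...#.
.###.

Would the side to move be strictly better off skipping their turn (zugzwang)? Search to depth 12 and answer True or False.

[...#./.###.] V move#1: V00:+1/#..#./####.*, V04:-1/...##/.####
[#..#./####.] H move#2: H01:-1/####./####.*
[####./####.] V move#3: V04:+1/#####/#####*
[#####/#####] end (terminal -1, H#4); searched ...#./.###. to 12
pass branch (H moves first from the same position):
  | [...#./.###.] H move#1: H00:-1/##.#./.###.*, H01:-1/.###./.###.
  | [##.#./.###.] V move#2: V04:+1/##.##/.####*
  | [##.##/.####] end (terminal -1, H#3); searched ...#./.###. to 12
V moving scores +1; V passing scores +1

zugzwang(...#./.###., V) = False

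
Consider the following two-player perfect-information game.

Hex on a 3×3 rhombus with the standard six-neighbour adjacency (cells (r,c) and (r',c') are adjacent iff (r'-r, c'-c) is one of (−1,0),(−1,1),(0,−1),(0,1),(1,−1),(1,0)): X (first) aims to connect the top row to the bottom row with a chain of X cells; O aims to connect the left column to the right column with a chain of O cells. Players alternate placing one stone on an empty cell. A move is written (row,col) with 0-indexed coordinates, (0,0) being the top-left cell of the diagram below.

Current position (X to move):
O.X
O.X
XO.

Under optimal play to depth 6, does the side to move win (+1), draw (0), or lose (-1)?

[O.X/O.X/XO.] X move#1: (0,1):+1/OXX/O.X/XO.*, (1,1):+1/O.X/OXX/XO., (2,2):+1/O.X/O.X/XOX
[OXX/O.X/XO.] O move#2: (1,1):-1/OXX/OOX/XO.*, (2,2):-1/OXX/O.X/XOO
[OXX/OOX/XO.] X move#3: (2,2):+1/OXX/OOX/XOX*
[OXX/OOX/XOX] end (terminal -1, O#4); searched O.X/O.X/XO. to 6

value(O.X/O.X/XO., X) = +1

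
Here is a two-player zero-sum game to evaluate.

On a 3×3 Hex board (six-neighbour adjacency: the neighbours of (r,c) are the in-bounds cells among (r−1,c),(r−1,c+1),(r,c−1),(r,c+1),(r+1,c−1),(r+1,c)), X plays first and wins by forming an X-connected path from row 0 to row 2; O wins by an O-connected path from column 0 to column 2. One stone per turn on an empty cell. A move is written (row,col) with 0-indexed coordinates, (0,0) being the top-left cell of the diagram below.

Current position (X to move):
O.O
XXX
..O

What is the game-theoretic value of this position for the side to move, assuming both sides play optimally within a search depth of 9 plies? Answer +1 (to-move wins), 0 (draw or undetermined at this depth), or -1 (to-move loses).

ply 1, X at O.O/XXX/..O | (0,1)=+1→OXO/XXX/..O*; (2,0)=-1→O.O/XXX/X.O; (2,1)=-1→O.O/XXX/.XO
ply 2, O at OXO/XXX/..O | (2,0)=-1→OXO/XXX/O.O*; (2,1)=-1→OXO/XXX/.OO
ply 3, X at OXO/XXX/O.O | (2,1)=+1→OXO/XXX/OXO*
ply 4: OXO/XXX/OXO is terminal -1 (O); from O.O/XXX/..O depth 9

value(O.O/XXX/..O, X) = +1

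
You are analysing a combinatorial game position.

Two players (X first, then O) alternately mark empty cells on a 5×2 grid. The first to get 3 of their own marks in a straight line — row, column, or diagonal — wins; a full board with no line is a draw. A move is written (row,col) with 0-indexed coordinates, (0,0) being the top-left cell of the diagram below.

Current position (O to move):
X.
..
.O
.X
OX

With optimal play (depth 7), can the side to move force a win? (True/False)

ply 1, O at X./../.O/.X/OX | (0,1)=+0→XO/../.O/.X/OX*; (1,0)=+0→X./O./.O/.X/OX; (1,1)=+0→X./.O/.O/.X/OX; (2,0)=+0→X./../OO/.X/OX; (3,0)=+0→X./../.O/OX/OX
ply 2, X at XO/../.O/.X/OX | (1,0)=-1→XO/X./.O/.X/OX; (1,1)=+0→XO/.X/.O/.X/OX*; (2,0)=-1→XO/../XO/.X/OX; (3,0)=-1→XO/../.O/XX/OX
ply 3, O at XO/.X/.O/.X/OX | (1,0)=+0→XO/OX/.O/.X/OX*; (2,0)=+0→XO/.X/OO/.X/OX; (3,0)=+0→XO/.X/.O/OX/OX
ply 4, X at XO/OX/.O/.X/OX | (2,0)=+0→XO/OX/XO/.X/OX*; (3,0)=+0→XO/OX/.O/XX/OX
ply 5, O at XO/OX/XO/.X/OX | (3,0)=+0→XO/OX/XO/OX/OX*
ply 6: XO/OX/XO/OX/OX is terminal +0 (X); from X./../.O/.X/OX depth 7

O winning at [X./../.O/.X/OX]: False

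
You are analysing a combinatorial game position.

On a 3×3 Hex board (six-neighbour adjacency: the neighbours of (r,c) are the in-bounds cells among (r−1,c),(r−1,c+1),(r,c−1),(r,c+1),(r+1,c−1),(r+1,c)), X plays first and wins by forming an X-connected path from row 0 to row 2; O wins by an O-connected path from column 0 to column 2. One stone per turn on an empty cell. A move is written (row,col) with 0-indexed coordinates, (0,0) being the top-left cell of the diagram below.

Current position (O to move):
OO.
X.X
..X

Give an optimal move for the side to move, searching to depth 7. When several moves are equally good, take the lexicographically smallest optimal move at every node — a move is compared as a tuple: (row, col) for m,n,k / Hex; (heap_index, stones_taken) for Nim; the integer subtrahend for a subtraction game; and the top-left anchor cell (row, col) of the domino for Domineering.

[OO./X.X/..X] O move#1: (0,2):+1/OOO/X.X/..X*, (1,1):-1/OO./XOX/..X, (2,0):-1/OO./X.X/O.X, (2,1):-1/OO./X.X/.OX
[OOO/X.X/..X] end (terminal -1, X#2); searched OO./X.X/..X to 7

O's best at [OO./X.X/..X]: (0,2)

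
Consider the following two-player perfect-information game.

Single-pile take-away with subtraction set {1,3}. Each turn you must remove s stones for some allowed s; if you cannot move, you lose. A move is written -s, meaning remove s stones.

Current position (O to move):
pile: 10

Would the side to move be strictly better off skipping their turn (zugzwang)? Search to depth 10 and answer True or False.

p1 O@[10]: -1[9]-1* -3[7]-1
p2 X@[9]: -1[8]+1* -3[6]+1
p3 O@[8]: -1[7]-1* -3[5]-1
p4 X@[7]: -1[6]+1* -3[4]+1
p5 O@[6]: -1[5]-1* -3[3]-1
p6 X@[5]: -1[4]+1* -3[2]+1
p7 O@[4]: -1[3]-1* -3[1]-1
p8 X@[3]: -1[2]+1* -3[0]+1
p9 O@[2]: -1[1]-1*
p10 X@[1]: -1[0]+1*
p11 O@[0] terminal -1; root [10] d10
pass branch (X moves first from the same position):
  | p1 X@[10]: -1[9]-1* -3[7]-1
  | p2 O@[9]: -1[8]+1* -3[6]+1
  | p3 X@[8]: -1[7]-1* -3[5]-1
  | p4 O@[7]: -1[6]+1* -3[4]+1
  | p5 X@[6]: -1[5]-1* -3[3]-1
  | p6 O@[5]: -1[4]+1* -3[2]+1
  | p7 X@[4]: -1[3]-1* -3[1]-1
  | p8 O@[3]: -1[2]+1* -3[0]+1
  | p9 X@[2]: -1[1]-1*
  | p10 O@[1]: -1[0]+1*
  | p11 X@[0] terminal -1; root [10] d10
O moving scores -1; O passing scores +1

zugzwang(10, O) = True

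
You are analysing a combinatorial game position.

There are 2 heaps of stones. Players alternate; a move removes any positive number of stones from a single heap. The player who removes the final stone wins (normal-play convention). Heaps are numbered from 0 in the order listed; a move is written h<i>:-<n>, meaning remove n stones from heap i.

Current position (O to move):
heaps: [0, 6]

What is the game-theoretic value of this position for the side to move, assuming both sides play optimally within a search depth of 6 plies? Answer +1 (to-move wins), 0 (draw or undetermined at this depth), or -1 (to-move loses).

[(0,6)] O move#1: h1:-1:-1/(0,5), h1:-2:-1/(0,4), h1:-3:-1/(0,3), h1:-4:-1/(0,2), h1:-5:-1/(0,1), h1:-6:+1/(0,0)*
[(0,0)] end (terminal -1, X#2); searched (0,6) to 6

value((0,6), O) = +1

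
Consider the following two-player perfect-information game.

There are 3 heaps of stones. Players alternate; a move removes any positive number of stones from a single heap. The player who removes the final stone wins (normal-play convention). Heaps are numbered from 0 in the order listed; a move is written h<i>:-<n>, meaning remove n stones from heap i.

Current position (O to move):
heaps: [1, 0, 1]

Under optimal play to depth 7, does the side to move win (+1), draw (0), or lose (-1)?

p1 O@[(1,0,1)]: h0:-1[(0,0,1)]-1* h2:-1[(1,0,0)]-1
p2 X@[(0,0,1)]: h2:-1[(0,0,0)]+1*
p3 O@[(0,0,0)] terminal -1; root [(1,0,1)] d7

value((1,0,1), O) = -1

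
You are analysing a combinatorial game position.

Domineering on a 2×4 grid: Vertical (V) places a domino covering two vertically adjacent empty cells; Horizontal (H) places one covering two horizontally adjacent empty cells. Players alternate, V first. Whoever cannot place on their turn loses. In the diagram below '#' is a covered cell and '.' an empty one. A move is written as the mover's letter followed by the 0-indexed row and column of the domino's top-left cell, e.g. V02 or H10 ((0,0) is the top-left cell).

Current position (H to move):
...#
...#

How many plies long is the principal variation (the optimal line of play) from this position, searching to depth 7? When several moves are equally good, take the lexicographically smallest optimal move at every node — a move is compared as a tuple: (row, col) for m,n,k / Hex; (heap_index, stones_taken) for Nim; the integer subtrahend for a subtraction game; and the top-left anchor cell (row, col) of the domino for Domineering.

PV length from [...#/...#]: 3 plies

p1 H@[...#/...#]: H00[##.#/...#]+1* H01[.###/...#]+1 H10[...#/##.#]+1 H11[...#/.###]+1
p2 V@[##.#/...#]: V02[####/..##]-1*
p3 H@[####/..##]: H10[####/####]+1*
p4 V@[####/####] terminal -1; root [...#/...#] d7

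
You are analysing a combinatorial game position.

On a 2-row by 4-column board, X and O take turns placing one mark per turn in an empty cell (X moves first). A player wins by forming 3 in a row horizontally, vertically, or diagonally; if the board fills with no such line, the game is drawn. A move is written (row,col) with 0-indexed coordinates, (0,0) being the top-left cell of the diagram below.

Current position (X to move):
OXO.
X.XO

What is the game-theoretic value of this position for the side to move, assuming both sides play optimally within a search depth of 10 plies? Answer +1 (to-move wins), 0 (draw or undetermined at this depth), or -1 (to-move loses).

p1 X@[OXO./X.XO]: (0,3)[OXOX/X.XO]+0 (1,1)[OXO./XXXO]+1*
p2 O@[OXO./XXXO] terminal -1; root [OXO./X.XO] d10

value(OXO./X.XO, X) = +1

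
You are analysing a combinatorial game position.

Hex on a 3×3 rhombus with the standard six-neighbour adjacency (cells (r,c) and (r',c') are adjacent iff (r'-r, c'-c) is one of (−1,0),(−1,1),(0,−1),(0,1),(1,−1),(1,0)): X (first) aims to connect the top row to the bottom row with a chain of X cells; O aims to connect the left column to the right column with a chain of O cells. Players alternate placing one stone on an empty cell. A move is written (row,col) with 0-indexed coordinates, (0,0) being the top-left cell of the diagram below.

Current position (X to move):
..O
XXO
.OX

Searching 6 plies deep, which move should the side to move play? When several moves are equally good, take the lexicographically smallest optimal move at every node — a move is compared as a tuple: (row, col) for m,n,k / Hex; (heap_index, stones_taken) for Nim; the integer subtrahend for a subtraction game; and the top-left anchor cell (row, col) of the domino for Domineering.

[..O/XXO/.OX] X move#1: (0,0):-1/X.O/XXO/.OX, (0,1):-1/.XO/XXO/.OX, (2,0):+1/..O/XXO/XOX*
[..O/XXO/XOX] O move#2: (0,0):-1/O.O/XXO/XOX*, (0,1):-1/.OO/XXO/XOX
[O.O/XXO/XOX] X move#3: (0,1):+1/OXO/XXO/XOX*
[OXO/XXO/XOX] end (terminal -1, O#4); searched ..O/XXO/.OX to 6

X's best at [..O/XXO/.OX]: (2,0)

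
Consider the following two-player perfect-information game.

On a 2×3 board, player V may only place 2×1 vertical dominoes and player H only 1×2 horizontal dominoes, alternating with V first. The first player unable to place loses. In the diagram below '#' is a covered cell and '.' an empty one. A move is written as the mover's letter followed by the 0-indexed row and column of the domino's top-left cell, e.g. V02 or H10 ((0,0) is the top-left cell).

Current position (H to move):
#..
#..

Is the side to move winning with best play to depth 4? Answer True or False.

[#../#..] H move#1: H01:+1/###/#..*, H11:+1/#../###
[###/#..] end (terminal -1, V#2); searched #../#.. to 4

H winning at [#../#..]: True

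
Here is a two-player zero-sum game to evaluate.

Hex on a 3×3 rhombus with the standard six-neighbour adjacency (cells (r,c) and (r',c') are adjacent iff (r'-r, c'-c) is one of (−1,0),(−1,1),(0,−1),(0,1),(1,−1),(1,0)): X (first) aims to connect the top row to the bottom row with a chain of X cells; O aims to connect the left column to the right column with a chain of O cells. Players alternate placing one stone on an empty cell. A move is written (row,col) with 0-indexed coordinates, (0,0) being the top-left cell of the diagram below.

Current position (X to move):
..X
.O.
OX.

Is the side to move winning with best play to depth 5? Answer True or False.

ply 1, X at ..X/.O./OX. | (0,0)=-1→X.X/.O./OX.; (0,1)=-1→.XX/.O./OX.; (1,0)=-1→..X/XO./OX.; (1,2)=+1→..X/.OX/OX.*; (2,2)=-1→..X/.O./OXX
ply 2: ..X/.OX/OX. is terminal -1 (O); from ..X/.O./OX. depth 5

X winning at [..X/.O./OX.]: True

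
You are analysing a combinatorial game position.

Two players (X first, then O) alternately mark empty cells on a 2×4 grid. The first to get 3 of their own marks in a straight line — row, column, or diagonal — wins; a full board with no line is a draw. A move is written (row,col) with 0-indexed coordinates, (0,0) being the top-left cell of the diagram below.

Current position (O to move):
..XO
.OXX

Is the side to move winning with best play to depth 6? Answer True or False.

O winning at [..XO/.OXX]: False

ply 1, O at ..XO/.OXX | (0,0)=+0→O.XO/.OXX*; (0,1)=+0→.OXO/.OXX; (1,0)=+0→..XO/OOXX
ply 2, X at O.XO/.OXX | (0,1)=+0→OXXO/.OXX*; (1,0)=+0→O.XO/XOXX
ply 3, O at OXXO/.OXX | (1,0)=+0→OXXO/OOXX*
ply 4: OXXO/OOXX is terminal +0 (X); from ..XO/.OXX depth 6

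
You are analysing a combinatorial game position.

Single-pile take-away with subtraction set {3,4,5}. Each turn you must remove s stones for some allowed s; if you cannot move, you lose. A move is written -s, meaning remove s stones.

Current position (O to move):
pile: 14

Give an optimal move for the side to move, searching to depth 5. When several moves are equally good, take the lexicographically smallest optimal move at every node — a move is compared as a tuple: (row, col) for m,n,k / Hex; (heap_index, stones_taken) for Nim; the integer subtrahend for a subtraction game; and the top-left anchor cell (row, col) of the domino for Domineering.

O's best at [14]: -4

ply 1, O at 14 | -3=-1→11; -4=+1→10*; -5=+1→9
ply 2, X at 10 | -3=-1→7*; -4=-1→6; -5=-1→5
ply 3, O at 7 | -3=-1→4; -4=-1→3; -5=+1→2*
ply 4: 2 is terminal -1 (X); from 14 depth 5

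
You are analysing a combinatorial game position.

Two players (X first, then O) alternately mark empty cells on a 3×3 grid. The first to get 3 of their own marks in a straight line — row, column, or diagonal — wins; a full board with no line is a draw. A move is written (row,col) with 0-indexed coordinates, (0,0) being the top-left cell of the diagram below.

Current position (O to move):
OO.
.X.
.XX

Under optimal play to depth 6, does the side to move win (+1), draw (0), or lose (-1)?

value(OO./.X./.XX, O) = +1

p1 O@[OO./.X./.XX]: (0,2)[OOO/.X./.XX]+1* (1,0)[OO./OX./.XX]-1 (1,2)[OO./.XO/.XX]-1 (2,0)[OO./.X./OXX]+1
p2 X@[OOO/.X./.XX] terminal -1; root [OO./.X./.XX] d6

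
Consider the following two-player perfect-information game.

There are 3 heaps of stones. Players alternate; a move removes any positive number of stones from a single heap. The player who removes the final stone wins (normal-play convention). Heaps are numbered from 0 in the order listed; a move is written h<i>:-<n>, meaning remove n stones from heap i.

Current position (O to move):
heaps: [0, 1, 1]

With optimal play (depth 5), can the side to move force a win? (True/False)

O winning at [(0,1,1)]: False

ply 1, O at (0,1,1) | h1:-1=-1→(0,0,1)*; h2:-1=-1→(0,1,0)
ply 2, X at (0,0,1) | h2:-1=+1→(0,0,0)*
ply 3: (0,0,0) is terminal -1 (O); from (0,1,1) depth 5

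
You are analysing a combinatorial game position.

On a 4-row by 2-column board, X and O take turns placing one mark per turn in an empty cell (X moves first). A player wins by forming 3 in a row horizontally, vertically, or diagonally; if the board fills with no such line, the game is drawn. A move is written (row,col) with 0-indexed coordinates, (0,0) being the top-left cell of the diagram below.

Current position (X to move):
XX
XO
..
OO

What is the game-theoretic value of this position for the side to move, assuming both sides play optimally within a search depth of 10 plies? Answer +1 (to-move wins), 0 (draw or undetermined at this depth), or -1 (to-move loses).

ply 1, X at XX/XO/../OO | (2,0)=+1→XX/XO/X./OO*; (2,1)=+0→XX/XO/.X/OO
ply 2: XX/XO/X./OO is terminal -1 (O); from XX/XO/../OO depth 10

value(XX/XO/../OO, X) = +1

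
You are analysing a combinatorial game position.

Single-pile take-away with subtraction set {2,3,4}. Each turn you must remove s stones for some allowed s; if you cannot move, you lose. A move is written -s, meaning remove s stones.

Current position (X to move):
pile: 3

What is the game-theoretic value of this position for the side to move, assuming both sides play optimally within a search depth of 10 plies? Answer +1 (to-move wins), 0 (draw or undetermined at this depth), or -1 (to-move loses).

value(3, X) = +1

ply 1, X at 3 | -2=+1→1*; -3=+1→0
ply 2: 1 is terminal -1 (O); from 3 depth 10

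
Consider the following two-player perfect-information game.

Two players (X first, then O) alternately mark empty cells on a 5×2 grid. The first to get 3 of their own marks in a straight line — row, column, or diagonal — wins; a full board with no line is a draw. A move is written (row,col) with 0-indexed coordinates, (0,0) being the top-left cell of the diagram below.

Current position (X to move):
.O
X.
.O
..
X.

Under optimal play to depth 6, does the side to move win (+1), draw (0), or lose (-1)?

p1 X@[.O/X./.O/../X.]: (0,0)[XO/X./.O/../X.]-1 (1,1)[.O/XX/.O/../X.]+0* (2,0)[.O/X./XO/../X.]-1 (3,0)[.O/X./.O/X./X.]-1 (3,1)[.O/X./.O/.X/X.]-1 (4,1)[.O/X./.O/../XX]-1
p2 O@[.O/XX/.O/../X.]: (0,0)[OO/XX/.O/../X.]+0* (2,0)[.O/XX/OO/../X.]+0 (3,0)[.O/XX/.O/O./X.]+0 (3,1)[.O/XX/.O/.O/X.]+0 (4,1)[.O/XX/.O/../XO]+0
p3 X@[OO/XX/.O/../X.]: (2,0)[OO/XX/XO/../X.]+0* (3,0)[OO/XX/.O/X./X.]+0 (3,1)[OO/XX/.O/.X/X.]+0 (4,1)[OO/XX/.O/../XX]+0
p4 O@[OO/XX/XO/../X.]: (3,0)[OO/XX/XO/O./X.]+0* (3,1)[OO/XX/XO/.O/X.]-1 (4,1)[OO/XX/XO/../XO]-1
p5 X@[OO/XX/XO/O./X.]: (3,1)[OO/XX/XO/OX/X.]+0* (4,1)[OO/XX/XO/O./XX]+0
p6 O@[OO/XX/XO/OX/X.]: (4,1)[OO/XX/XO/OX/XO]+0*
p7 X@[OO/XX/XO/OX/XO] terminal +0; root [.O/X./.O/../X.] d6

value(.O/X./.O/../X., X) = 0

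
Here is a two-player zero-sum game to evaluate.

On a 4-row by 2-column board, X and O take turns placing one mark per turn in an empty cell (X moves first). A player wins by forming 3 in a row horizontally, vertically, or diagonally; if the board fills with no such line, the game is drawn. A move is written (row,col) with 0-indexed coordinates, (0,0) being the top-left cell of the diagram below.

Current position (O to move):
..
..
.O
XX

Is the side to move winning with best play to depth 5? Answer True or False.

O winning at [../../.O/XX]: False

p1 O@[../../.O/XX]: (0,0)[O./../.O/XX]+0* (0,1)[.O/../.O/XX]+0 (1,0)[../O./.O/XX]+0 (1,1)[../.O/.O/XX]+0 (2,0)[../../OO/XX]+0
p2 X@[O./../.O/XX]: (0,1)[OX/../.O/XX]+0* (1,0)[O./X./.O/XX]+0 (1,1)[O./.X/.O/XX]+0 (2,0)[O./../XO/XX]+0
p3 O@[OX/../.O/XX]: (1,0)[OX/O./.O/XX]+0* (1,1)[OX/.O/.O/XX]+0 (2,0)[OX/../OO/XX]+0
p4 X@[OX/O./.O/XX]: (1,1)[OX/OX/.O/XX]-1 (2,0)[OX/O./XO/XX]+0*
p5 O@[OX/O./XO/XX]: (1,1)[OX/OO/XO/XX]+0*
p6 X@[OX/OO/XO/XX] terminal +0; root [../../.O/XX] d5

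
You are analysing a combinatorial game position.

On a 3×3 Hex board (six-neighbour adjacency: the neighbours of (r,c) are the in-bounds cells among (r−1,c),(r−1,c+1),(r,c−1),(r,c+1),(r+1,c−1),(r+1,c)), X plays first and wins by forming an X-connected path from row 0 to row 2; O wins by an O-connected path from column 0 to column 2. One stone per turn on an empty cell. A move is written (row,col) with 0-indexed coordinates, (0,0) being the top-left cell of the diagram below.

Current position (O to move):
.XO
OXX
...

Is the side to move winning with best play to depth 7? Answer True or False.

O winning at [.XO/OXX/...]: False

ply 1, O at .XO/OXX/... | (0,0)=-1→OXO/OXX/...*; (2,0)=-1→.XO/OXX/O..; (2,1)=-1→.XO/OXX/.O.; (2,2)=-1→.XO/OXX/..O
ply 2, X at OXO/OXX/... | (2,0)=+1→OXO/OXX/X..*; (2,1)=+1→OXO/OXX/.X.; (2,2)=+1→OXO/OXX/..X
ply 3: OXO/OXX/X.. is terminal -1 (O); from .XO/OXX/... depth 7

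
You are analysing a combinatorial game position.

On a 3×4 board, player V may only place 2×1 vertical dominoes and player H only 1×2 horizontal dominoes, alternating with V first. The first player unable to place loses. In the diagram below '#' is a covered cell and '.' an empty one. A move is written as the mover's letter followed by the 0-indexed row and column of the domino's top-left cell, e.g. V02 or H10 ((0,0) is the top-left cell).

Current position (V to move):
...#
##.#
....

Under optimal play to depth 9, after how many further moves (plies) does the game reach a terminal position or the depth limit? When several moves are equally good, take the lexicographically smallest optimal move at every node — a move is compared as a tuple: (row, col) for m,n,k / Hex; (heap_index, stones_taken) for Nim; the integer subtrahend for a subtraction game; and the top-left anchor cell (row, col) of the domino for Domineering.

PV length from [...#/##.#/....]: 2 plies

p1 V@[...#/##.#/....]: V02[..##/####/....]-1* V12[...#/####/..#.]-1
p2 H@[..##/####/....]: H00[####/####/....]+1* H20[..##/####/##..]+1 H21[..##/####/.##.]+1 H22[..##/####/..##]+1
p3 V@[####/####/....] terminal -1; root [...#/##.#/....] d9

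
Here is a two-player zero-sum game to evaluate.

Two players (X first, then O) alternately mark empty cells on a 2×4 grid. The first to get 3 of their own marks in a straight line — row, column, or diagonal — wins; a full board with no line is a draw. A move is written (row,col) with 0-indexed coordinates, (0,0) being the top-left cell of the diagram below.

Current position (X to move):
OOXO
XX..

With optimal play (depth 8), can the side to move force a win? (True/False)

X winning at [OOXO/XX..]: True

p1 X@[OOXO/XX..]: (1,2)[OOXO/XXX.]+1* (1,3)[OOXO/XX.X]+0
p2 O@[OOXO/XXX.] terminal -1; root [OOXO/XX..] d8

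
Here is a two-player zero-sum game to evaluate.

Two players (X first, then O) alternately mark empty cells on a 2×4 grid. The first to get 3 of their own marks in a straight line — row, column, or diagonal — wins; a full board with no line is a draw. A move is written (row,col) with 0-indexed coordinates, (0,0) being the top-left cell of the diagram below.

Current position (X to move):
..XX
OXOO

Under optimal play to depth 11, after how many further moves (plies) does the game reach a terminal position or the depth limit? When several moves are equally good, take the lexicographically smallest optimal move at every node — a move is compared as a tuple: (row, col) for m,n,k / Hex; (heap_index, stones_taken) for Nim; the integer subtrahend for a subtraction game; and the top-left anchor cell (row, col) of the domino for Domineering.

PV length from [..XX/OXOO]: 1 ply

ply 1, X at ..XX/OXOO | (0,0)=+0→X.XX/OXOO; (0,1)=+1→.XXX/OXOO*
ply 2: .XXX/OXOO is terminal -1 (O); from ..XX/OXOO depth 11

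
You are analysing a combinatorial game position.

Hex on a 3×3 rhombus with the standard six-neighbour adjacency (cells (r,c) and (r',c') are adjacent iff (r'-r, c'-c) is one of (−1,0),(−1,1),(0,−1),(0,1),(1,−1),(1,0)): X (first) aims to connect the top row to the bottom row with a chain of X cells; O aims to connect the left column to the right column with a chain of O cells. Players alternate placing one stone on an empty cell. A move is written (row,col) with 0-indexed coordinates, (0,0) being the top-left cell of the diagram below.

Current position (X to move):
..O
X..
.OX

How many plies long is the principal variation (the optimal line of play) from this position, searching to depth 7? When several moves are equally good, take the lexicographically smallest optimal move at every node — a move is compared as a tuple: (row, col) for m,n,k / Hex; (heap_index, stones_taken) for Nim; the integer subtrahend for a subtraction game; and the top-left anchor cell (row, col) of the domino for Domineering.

p1 X@[..O/X../.OX]: (0,0)[X.O/X../.OX]-1 (0,1)[.XO/X../.OX]-1 (1,1)[..O/XX./.OX]+1* (1,2)[..O/X.X/.OX]+1 (2,0)[..O/X../XOX]+1
p2 O@[..O/XX./.OX]: (0,0)[O.O/XX./.OX]-1* (0,1)[.OO/XX./.OX]-1 (1,2)[..O/XXO/.OX]-1 (2,0)[..O/XX./OOX]-1
p3 X@[O.O/XX./.OX]: (0,1)[OXO/XX./.OX]+1* (1,2)[O.O/XXX/.OX]-1 (2,0)[O.O/XX./XOX]-1
p4 O@[OXO/XX./.OX]: (1,2)[OXO/XXO/.OX]-1* (2,0)[OXO/XX./OOX]-1
p5 X@[OXO/XXO/.OX]: (2,0)[OXO/XXO/XOX]+1*
p6 O@[OXO/XXO/XOX] terminal -1; root [..O/X../.OX] d7

PV length from [..O/X../.OX]: 5 plies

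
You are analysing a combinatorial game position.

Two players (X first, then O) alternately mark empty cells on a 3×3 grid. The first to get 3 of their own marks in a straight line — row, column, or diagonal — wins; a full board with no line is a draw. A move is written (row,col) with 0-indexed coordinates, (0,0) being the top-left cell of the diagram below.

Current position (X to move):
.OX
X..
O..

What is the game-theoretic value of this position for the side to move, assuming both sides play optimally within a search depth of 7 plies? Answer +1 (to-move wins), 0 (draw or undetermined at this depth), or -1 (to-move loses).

value(.OX/X../O.., X) = +1

p1 X@[.OX/X../O..]: (0,0)[XOX/X../O..]-1 (1,1)[.OX/XX./O..]+0 (1,2)[.OX/X.X/O..]+1* (2,1)[.OX/X../OX.]+0 (2,2)[.OX/X../O.X]+0
p2 O@[.OX/X.X/O..]: (0,0)[OOX/X.X/O..]-1* (1,1)[.OX/XOX/O..]-1 (2,1)[.OX/X.X/OO.]-1 (2,2)[.OX/X.X/O.O]-1
p3 X@[OOX/X.X/O..]: (1,1)[OOX/XXX/O..]+1* (2,1)[OOX/X.X/OX.]+1 (2,2)[OOX/X.X/O.X]+1
p4 O@[OOX/XXX/O..] terminal -1; root [.OX/X../O..] d7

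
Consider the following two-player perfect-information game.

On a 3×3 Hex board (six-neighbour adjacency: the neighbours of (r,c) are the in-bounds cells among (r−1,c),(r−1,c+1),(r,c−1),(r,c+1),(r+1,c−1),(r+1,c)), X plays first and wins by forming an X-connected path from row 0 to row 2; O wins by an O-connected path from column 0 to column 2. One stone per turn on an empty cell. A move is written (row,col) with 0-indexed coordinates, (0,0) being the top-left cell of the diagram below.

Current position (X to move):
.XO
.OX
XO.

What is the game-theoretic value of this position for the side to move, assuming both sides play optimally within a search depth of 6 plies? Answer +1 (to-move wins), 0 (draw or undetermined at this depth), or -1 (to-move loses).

value(.XO/.OX/XO., X) = +1

ply 1, X at .XO/.OX/XO. | (0,0)=-1→XXO/.OX/XO.; (1,0)=+1→.XO/XOX/XO.*; (2,2)=-1→.XO/.OX/XOX
ply 2: .XO/XOX/XO. is terminal -1 (O); from .XO/.OX/XO. depth 6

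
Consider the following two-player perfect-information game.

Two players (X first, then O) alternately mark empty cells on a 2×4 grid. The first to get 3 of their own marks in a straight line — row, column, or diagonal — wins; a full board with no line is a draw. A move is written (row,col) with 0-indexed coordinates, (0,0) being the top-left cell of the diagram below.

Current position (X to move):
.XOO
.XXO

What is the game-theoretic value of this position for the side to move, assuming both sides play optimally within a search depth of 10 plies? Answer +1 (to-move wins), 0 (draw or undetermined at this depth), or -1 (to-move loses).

value(.XOO/.XXO, X) = +1

[.XOO/.XXO] X move#1: (0,0):+0/XXOO/.XXO, (1,0):+1/.XOO/XXXO*
[.XOO/XXXO] end (terminal -1, O#2); searched .XOO/.XXO to 10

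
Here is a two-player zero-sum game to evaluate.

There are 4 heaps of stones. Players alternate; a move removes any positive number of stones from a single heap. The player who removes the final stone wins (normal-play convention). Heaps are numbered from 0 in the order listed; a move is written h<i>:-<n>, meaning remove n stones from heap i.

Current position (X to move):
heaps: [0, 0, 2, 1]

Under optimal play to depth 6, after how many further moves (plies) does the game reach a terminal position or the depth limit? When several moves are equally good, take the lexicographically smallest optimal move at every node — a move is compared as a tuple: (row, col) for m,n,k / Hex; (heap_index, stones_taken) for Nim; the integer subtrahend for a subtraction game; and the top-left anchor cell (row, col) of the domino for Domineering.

PV length from [(0,0,2,1)]: 3 plies

p1 X@[(0,0,2,1)]: h2:-1[(0,0,1,1)]+1* h2:-2[(0,0,0,1)]-1 h3:-1[(0,0,2,0)]-1
p2 O@[(0,0,1,1)]: h2:-1[(0,0,0,1)]-1* h3:-1[(0,0,1,0)]-1
p3 X@[(0,0,0,1)]: h3:-1[(0,0,0,0)]+1*
p4 O@[(0,0,0,0)] terminal -1; root [(0,0,2,1)] d6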